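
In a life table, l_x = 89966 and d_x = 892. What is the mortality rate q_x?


q_x = d_x / l_x
= 892 / 89966
= 0.0099


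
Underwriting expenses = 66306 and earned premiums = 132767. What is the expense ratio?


Expense ratio = expenses / premiums
= 66306 / 132767
= 0.4994


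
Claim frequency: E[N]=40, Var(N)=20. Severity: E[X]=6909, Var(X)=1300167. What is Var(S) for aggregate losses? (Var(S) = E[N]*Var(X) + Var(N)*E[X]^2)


Var(S) = E[N]*Var(X) + Var(N)*E[X]^2
= 40*1300167 + 20*6909^2
= 52006680 + 954685620
= 1.0067e+09


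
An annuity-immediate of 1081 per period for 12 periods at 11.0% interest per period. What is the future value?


FV = PMT * ((1+i)^n - 1) / i
= 1081 * ((1.11)^12 - 1) / 0.11
= 1081 * (3.498451 - 1) / 0.11
= 24552.9554


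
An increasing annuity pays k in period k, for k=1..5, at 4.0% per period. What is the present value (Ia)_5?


(Ia)_n = sum_{k=1}^{n} k * v^k, v = 1/(1+i)
v = 0.961538
Sum computed term by term:
(Ia)_5 = 13.0065


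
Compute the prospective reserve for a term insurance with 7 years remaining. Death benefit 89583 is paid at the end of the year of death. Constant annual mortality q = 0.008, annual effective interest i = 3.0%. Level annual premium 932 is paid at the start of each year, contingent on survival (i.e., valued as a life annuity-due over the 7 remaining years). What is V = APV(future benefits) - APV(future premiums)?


v = 1/(1+i) = 0.970874
APV(future benefits) per unit = sum_{k=0}^{6} k_p_x * q * v^(k+1) = 0.048708
APV(future benefits) = 89583 * 0.048708 = 4363.4139
Life annuity-due factor ä_{x:7} = sum_{k=0}^{6} k_p_x * v^k = 6.271162
APV(future premiums) = 932 * 6.271162 = 5844.7234
V = 4363.4139 - 5844.7234
= -1481.3094


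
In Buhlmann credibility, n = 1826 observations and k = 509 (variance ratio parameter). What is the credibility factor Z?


Z = n / (n + k)
= 1826 / (1826 + 509)
= 1826 / 2335
= 0.782


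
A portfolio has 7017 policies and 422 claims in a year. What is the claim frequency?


frequency = claims / policies
= 422 / 7017
= 0.0601


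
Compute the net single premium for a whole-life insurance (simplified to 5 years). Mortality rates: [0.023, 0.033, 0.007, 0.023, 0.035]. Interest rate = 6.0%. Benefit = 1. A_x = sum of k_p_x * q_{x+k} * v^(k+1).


v = 0.943396
Year 0: k_p_x=1.0, q=0.023, term=0.021698
Year 1: k_p_x=0.977, q=0.033, term=0.028694
Year 2: k_p_x=0.944759, q=0.007, term=0.005553
Year 3: k_p_x=0.938146, q=0.023, term=0.017091
Year 4: k_p_x=0.916568, q=0.035, term=0.023972
A_x = 0.097


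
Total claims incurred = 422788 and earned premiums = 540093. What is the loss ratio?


Loss ratio = claims / premiums
= 422788 / 540093
= 0.7828


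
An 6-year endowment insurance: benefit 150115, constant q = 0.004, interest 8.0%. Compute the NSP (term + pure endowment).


Term component = 2750.7073
Pure endowment = 6_p_x * v^6 * benefit = 0.976239 * 0.63017 * 150115 = 92350.1464
NSP = 95100.8537


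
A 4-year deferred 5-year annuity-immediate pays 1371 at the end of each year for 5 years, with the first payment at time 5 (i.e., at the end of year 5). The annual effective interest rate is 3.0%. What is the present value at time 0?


PV at time 4 of the 5-year annuity-immediate:
a_n = 1371 * (1-(1+0.03)^(-5))/0.03 = 6278.7786
Discount back 4 years to time 0:
PV = 6278.7786 * (1+0.03)^(-4)
= 6278.7786 * 0.888487
= 5578.6134


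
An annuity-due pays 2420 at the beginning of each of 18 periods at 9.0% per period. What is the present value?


PV_due = PMT * (1-(1+i)^(-n))/i * (1+i)
PV_immediate = 21188.6128
PV_due = 21188.6128 * 1.09
= 23095.5879


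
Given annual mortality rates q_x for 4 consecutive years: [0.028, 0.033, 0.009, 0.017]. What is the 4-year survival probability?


p_k = 1 - q_k for each year
Survival = product of (1 - q_k)
= 0.972 * 0.967 * 0.991 * 0.983
= 0.9156


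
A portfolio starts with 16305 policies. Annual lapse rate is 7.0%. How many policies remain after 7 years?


remaining = initial * (1 - lapse)^years
= 16305 * (1 - 0.07)^7
= 16305 * 0.601701
= 9810.7327


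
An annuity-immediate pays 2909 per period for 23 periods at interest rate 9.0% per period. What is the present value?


PV = PMT * (1 - (1+i)^(-n)) / i
= 2909 * (1 - (1+0.09)^(-23)) / 0.09
= 2909 * (1 - 0.137781) / 0.09
= 2909 * 9.580207
= 27868.8217


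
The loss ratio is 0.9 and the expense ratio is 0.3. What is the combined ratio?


Combined ratio = loss ratio + expense ratio
= 0.9 + 0.3
= 1.2


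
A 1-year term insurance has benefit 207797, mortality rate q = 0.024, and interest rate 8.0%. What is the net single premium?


NSP = benefit * q * v
v = 1/(1+i) = 0.925926
NSP = 207797 * 0.024 * 0.925926
= 4617.7111


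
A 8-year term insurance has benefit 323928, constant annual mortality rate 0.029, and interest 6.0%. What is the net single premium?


NSP = benefit * sum_{k=0}^{n-1} k_p_x * q * v^(k+1)
With constant q=0.029, v=0.943396
Sum = 0.16429
NSP = 323928 * 0.16429
= 53218.0472


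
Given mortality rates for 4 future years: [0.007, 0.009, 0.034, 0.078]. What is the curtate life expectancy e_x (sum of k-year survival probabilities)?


e_x = sum_{k=1}^{n} k_p_x
k_p_x values:
  1_p_x = 0.993
  2_p_x = 0.984063
  3_p_x = 0.950605
  4_p_x = 0.876458
e_x = 3.8041


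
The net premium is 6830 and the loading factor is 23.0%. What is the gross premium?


Gross = net * (1 + loading)
= 6830 * (1 + 0.23)
= 6830 * 1.23
= 8400.9


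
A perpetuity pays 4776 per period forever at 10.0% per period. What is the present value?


PV = PMT / i
= 4776 / 0.1
= 47760.0


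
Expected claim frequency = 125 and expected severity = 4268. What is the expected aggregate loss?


E[S] = E[N] * E[X]
= 125 * 4268
= 533500


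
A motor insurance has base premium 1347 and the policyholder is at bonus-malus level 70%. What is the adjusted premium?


adjusted = base * BM_level / 100
= 1347 * 70 / 100
= 1347 * 0.7
= 942.9


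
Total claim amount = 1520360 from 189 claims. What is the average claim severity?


severity = total / number
= 1520360 / 189
= 8044.2328


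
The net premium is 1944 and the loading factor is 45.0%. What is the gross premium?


Gross = net * (1 + loading)
= 1944 * (1 + 0.45)
= 1944 * 1.45
= 2818.8


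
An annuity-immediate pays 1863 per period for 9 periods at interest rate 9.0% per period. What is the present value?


PV = PMT * (1 - (1+i)^(-n)) / i
= 1863 * (1 - (1+0.09)^(-9)) / 0.09
= 1863 * (1 - 0.460428) / 0.09
= 1863 * 5.995247
= 11169.145


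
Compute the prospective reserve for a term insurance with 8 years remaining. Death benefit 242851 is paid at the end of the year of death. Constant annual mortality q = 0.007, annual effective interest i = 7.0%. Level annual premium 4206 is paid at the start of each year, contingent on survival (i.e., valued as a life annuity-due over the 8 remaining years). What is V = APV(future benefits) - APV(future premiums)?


v = 1/(1+i) = 0.934579
APV(future benefits) per unit = sum_{k=0}^{7} k_p_x * q * v^(k+1) = 0.040891
APV(future benefits) = 242851 * 0.040891 = 9930.3092
Life annuity-due factor ä_{x:8} = sum_{k=0}^{7} k_p_x * v^k = 6.250412
APV(future premiums) = 4206 * 6.250412 = 26289.2309
V = 9930.3092 - 26289.2309
= -16358.9217


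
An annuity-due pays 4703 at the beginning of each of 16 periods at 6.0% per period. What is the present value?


PV_due = PMT * (1-(1+i)^(-n))/i * (1+i)
PV_immediate = 47528.0255
PV_due = 47528.0255 * 1.06
= 50379.707


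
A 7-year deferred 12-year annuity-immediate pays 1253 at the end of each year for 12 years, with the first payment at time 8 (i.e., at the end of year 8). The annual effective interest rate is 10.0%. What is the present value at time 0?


PV at time 7 of the 12-year annuity-immediate:
a_n = 1253 * (1-(1+0.1)^(-12))/0.1 = 8537.5559
Discount back 7 years to time 0:
PV = 8537.5559 * (1+0.1)^(-7)
= 8537.5559 * 0.513158
= 4381.1161


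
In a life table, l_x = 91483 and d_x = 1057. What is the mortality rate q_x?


q_x = d_x / l_x
= 1057 / 91483
= 0.0116


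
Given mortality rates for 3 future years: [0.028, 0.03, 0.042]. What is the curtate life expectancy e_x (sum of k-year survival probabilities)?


e_x = sum_{k=1}^{n} k_p_x
k_p_x values:
  1_p_x = 0.972
  2_p_x = 0.94284
  3_p_x = 0.903241
e_x = 2.8181


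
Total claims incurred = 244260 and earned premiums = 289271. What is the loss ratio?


Loss ratio = claims / premiums
= 244260 / 289271
= 0.8444


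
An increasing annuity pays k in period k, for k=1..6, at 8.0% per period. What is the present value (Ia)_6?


(Ia)_n = sum_{k=1}^{n} k * v^k, v = 1/(1+i)
v = 0.925926
Sum computed term by term:
(Ia)_6 = 15.1462


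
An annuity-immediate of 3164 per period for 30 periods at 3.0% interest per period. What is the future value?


FV = PMT * ((1+i)^n - 1) / i
= 3164 * ((1.03)^30 - 1) / 0.03
= 3164 * (2.427262 - 1) / 0.03
= 150528.6153


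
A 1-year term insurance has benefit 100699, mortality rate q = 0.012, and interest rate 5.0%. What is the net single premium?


NSP = benefit * q * v
v = 1/(1+i) = 0.952381
NSP = 100699 * 0.012 * 0.952381
= 1150.8457


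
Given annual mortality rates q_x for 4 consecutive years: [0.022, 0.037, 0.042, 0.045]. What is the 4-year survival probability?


p_k = 1 - q_k for each year
Survival = product of (1 - q_k)
= 0.978 * 0.963 * 0.958 * 0.955
= 0.8617


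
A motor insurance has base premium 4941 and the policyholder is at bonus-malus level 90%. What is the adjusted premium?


adjusted = base * BM_level / 100
= 4941 * 90 / 100
= 4941 * 0.9
= 4446.9


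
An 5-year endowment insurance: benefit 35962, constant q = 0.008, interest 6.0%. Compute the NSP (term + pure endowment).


Term component = 1193.7595
Pure endowment = 5_p_x * v^5 * benefit = 0.960635 * 0.747258 * 35962 = 25815.0441
NSP = 27008.8036


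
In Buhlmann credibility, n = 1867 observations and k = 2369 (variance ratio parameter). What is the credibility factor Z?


Z = n / (n + k)
= 1867 / (1867 + 2369)
= 1867 / 4236
= 0.4407


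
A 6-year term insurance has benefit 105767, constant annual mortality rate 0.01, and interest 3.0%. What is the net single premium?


NSP = benefit * sum_{k=0}^{n-1} k_p_x * q * v^(k+1)
With constant q=0.01, v=0.970874
Sum = 0.052881
NSP = 105767 * 0.052881
= 5593.0964


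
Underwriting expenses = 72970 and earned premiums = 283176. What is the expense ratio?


Expense ratio = expenses / premiums
= 72970 / 283176
= 0.2577


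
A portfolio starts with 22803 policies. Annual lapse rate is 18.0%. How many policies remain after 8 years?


remaining = initial * (1 - lapse)^years
= 22803 * (1 - 0.18)^8
= 22803 * 0.204414
= 4661.2544


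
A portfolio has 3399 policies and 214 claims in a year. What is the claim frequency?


frequency = claims / policies
= 214 / 3399
= 0.063


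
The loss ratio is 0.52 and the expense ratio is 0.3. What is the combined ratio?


Combined ratio = loss ratio + expense ratio
= 0.52 + 0.3
= 0.82


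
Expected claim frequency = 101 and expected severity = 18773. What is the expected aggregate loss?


E[S] = E[N] * E[X]
= 101 * 18773
= 1.8961e+06


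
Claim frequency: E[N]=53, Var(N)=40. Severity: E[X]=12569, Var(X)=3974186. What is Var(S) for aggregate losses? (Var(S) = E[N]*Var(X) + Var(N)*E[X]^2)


Var(S) = E[N]*Var(X) + Var(N)*E[X]^2
= 53*3974186 + 40*12569^2
= 210631858 + 6319190440
= 6.5298e+09


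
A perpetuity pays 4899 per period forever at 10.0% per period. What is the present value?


PV = PMT / i
= 4899 / 0.1
= 48990.0


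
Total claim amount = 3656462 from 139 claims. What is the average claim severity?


severity = total / number
= 3656462 / 139
= 26305.482


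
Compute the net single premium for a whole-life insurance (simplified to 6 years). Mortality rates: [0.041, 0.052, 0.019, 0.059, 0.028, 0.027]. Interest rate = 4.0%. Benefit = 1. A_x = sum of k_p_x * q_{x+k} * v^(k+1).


v = 0.961538
Year 0: k_p_x=1.0, q=0.041, term=0.039423
Year 1: k_p_x=0.959, q=0.052, term=0.046106
Year 2: k_p_x=0.909132, q=0.019, term=0.015356
Year 3: k_p_x=0.891858, q=0.059, term=0.044979
Year 4: k_p_x=0.839239, q=0.028, term=0.019314
Year 5: k_p_x=0.81574, q=0.027, term=0.017407
A_x = 0.1826


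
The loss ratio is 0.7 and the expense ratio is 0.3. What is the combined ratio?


Combined ratio = loss ratio + expense ratio
= 0.7 + 0.3
= 1.0


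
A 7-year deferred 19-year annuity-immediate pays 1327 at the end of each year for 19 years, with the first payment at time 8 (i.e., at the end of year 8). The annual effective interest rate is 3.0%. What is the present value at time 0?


PV at time 7 of the 19-year annuity-immediate:
a_n = 1327 * (1-(1+0.03)^(-19))/0.03 = 19007.6814
Discount back 7 years to time 0:
PV = 19007.6814 * (1+0.03)^(-7)
= 19007.6814 * 0.813092
= 15454.9844


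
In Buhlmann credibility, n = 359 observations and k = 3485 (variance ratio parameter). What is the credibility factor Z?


Z = n / (n + k)
= 359 / (359 + 3485)
= 359 / 3844
= 0.0934


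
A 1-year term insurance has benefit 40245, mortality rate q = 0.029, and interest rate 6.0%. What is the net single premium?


NSP = benefit * q * v
v = 1/(1+i) = 0.943396
NSP = 40245 * 0.029 * 0.943396
= 1101.0425


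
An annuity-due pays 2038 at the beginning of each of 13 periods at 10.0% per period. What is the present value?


PV_due = PMT * (1-(1+i)^(-n))/i * (1+i)
PV_immediate = 14476.6399
PV_due = 14476.6399 * 1.1
= 15924.3039


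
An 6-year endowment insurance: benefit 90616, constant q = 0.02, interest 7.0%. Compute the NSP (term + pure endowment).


Term component = 8250.6033
Pure endowment = 6_p_x * v^6 * benefit = 0.885842 * 0.666342 * 90616 = 53488.2853
NSP = 61738.8885


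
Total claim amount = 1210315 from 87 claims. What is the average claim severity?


severity = total / number
= 1210315 / 87
= 13911.6667


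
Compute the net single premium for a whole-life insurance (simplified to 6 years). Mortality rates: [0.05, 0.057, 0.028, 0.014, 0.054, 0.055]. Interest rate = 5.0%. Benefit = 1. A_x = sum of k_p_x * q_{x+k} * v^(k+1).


v = 0.952381
Year 0: k_p_x=1.0, q=0.05, term=0.047619
Year 1: k_p_x=0.95, q=0.057, term=0.049116
Year 2: k_p_x=0.89585, q=0.028, term=0.021668
Year 3: k_p_x=0.870766, q=0.014, term=0.010029
Year 4: k_p_x=0.858575, q=0.054, term=0.036327
Year 5: k_p_x=0.812212, q=0.055, term=0.033335
A_x = 0.1981


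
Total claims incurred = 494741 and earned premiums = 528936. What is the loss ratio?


Loss ratio = claims / premiums
= 494741 / 528936
= 0.9354


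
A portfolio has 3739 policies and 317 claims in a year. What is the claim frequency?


frequency = claims / policies
= 317 / 3739
= 0.0848


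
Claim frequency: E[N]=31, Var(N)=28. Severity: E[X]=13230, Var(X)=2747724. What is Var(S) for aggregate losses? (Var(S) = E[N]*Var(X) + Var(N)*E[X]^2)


Var(S) = E[N]*Var(X) + Var(N)*E[X]^2
= 31*2747724 + 28*13230^2
= 85179444 + 4900921200
= 4.9861e+09


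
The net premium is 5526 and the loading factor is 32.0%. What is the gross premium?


Gross = net * (1 + loading)
= 5526 * (1 + 0.32)
= 5526 * 1.32
= 7294.32


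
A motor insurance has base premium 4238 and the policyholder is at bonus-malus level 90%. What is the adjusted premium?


adjusted = base * BM_level / 100
= 4238 * 90 / 100
= 4238 * 0.9
= 3814.2


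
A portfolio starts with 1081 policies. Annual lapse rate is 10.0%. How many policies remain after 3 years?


remaining = initial * (1 - lapse)^years
= 1081 * (1 - 0.1)^3
= 1081 * 0.729
= 788.049


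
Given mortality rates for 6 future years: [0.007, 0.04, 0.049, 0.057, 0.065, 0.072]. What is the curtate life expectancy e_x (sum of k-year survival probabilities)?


e_x = sum_{k=1}^{n} k_p_x
k_p_x values:
  1_p_x = 0.993
  2_p_x = 0.95328
  3_p_x = 0.906569
  4_p_x = 0.854895
  5_p_x = 0.799327
  6_p_x = 0.741775
e_x = 5.2488


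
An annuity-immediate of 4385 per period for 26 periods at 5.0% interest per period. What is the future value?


FV = PMT * ((1+i)^n - 1) / i
= 4385 * ((1.05)^26 - 1) / 0.05
= 4385 * (3.555673 - 1) / 0.05
= 224132.4947


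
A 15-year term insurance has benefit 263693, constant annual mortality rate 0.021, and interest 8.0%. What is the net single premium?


NSP = benefit * sum_{k=0}^{n-1} k_p_x * q * v^(k+1)
With constant q=0.021, v=0.925926
Sum = 0.160247
NSP = 263693 * 0.160247
= 42255.9465


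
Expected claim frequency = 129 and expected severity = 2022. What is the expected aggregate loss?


E[S] = E[N] * E[X]
= 129 * 2022
= 260838


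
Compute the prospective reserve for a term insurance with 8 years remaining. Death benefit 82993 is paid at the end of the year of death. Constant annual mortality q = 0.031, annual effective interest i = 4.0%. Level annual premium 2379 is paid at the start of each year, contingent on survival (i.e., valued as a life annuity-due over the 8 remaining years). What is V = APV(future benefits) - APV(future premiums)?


v = 1/(1+i) = 0.961538
APV(future benefits) per unit = sum_{k=0}^{7} k_p_x * q * v^(k+1) = 0.188634
APV(future benefits) = 82993 * 0.188634 = 15655.2932
Life annuity-due factor ä_{x:8} = sum_{k=0}^{7} k_p_x * v^k = 6.328363
APV(future premiums) = 2379 * 6.328363 = 15055.1757
V = 15655.2932 - 15055.1757
= 600.1175


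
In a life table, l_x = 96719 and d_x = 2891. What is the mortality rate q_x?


q_x = d_x / l_x
= 2891 / 96719
= 0.0299


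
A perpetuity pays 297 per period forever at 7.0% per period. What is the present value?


PV = PMT / i
= 297 / 0.07
= 4242.8571


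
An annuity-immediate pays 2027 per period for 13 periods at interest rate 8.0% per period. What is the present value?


PV = PMT * (1 - (1+i)^(-n)) / i
= 2027 * (1 - (1+0.08)^(-13)) / 0.08
= 2027 * (1 - 0.367698) / 0.08
= 2027 * 7.903776
= 16020.9538


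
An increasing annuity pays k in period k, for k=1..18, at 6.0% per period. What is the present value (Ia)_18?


(Ia)_n = sum_{k=1}^{n} k * v^k, v = 1/(1+i)
v = 0.943396
Sum computed term by term:
(Ia)_18 = 86.1845


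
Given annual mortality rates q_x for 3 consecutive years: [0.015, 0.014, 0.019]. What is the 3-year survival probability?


p_k = 1 - q_k for each year
Survival = product of (1 - q_k)
= 0.985 * 0.986 * 0.981
= 0.9528


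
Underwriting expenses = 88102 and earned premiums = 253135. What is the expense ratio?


Expense ratio = expenses / premiums
= 88102 / 253135
= 0.348


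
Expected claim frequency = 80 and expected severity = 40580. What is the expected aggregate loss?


E[S] = E[N] * E[X]
= 80 * 40580
= 3.2464e+06


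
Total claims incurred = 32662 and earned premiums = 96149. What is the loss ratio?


Loss ratio = claims / premiums
= 32662 / 96149
= 0.3397


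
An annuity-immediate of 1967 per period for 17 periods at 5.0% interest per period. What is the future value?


FV = PMT * ((1+i)^n - 1) / i
= 1967 * ((1.05)^17 - 1) / 0.05
= 1967 * (2.292018 - 1) / 0.05
= 50828.0006


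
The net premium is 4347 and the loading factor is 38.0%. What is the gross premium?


Gross = net * (1 + loading)
= 4347 * (1 + 0.38)
= 4347 * 1.38
= 5998.86


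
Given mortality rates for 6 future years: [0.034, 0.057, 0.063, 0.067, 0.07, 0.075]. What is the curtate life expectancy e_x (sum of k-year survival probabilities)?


e_x = sum_{k=1}^{n} k_p_x
k_p_x values:
  1_p_x = 0.966
  2_p_x = 0.910938
  3_p_x = 0.853549
  4_p_x = 0.796361
  5_p_x = 0.740616
  6_p_x = 0.68507
e_x = 4.9525


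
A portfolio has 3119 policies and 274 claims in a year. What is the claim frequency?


frequency = claims / policies
= 274 / 3119
= 0.0878


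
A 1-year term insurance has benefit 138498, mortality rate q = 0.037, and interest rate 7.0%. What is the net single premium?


NSP = benefit * q * v
v = 1/(1+i) = 0.934579
NSP = 138498 * 0.037 * 0.934579
= 4789.1832


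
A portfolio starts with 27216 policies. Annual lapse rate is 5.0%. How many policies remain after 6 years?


remaining = initial * (1 - lapse)^years
= 27216 * (1 - 0.05)^6
= 27216 * 0.735092
= 20006.2609


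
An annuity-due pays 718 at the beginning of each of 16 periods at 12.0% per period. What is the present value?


PV_due = PMT * (1-(1+i)^(-n))/i * (1+i)
PV_immediate = 5007.3221
PV_due = 5007.3221 * 1.12
= 5608.2007


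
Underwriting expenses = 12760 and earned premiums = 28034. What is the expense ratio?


Expense ratio = expenses / premiums
= 12760 / 28034
= 0.4552


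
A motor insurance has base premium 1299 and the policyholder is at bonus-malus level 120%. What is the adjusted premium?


adjusted = base * BM_level / 100
= 1299 * 120 / 100
= 1299 * 1.2
= 1558.8


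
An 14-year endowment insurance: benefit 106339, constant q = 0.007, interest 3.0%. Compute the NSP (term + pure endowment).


Term component = 8063.4666
Pure endowment = 14_p_x * v^14 * benefit = 0.906337 * 0.661118 * 106339 = 63717.8195
NSP = 71781.286


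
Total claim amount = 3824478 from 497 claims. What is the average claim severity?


severity = total / number
= 3824478 / 497
= 7695.1268


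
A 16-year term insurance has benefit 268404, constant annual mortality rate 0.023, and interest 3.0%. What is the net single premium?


NSP = benefit * sum_{k=0}^{n-1} k_p_x * q * v^(k+1)
With constant q=0.023, v=0.970874
Sum = 0.247595
NSP = 268404 * 0.247595
= 66455.5159


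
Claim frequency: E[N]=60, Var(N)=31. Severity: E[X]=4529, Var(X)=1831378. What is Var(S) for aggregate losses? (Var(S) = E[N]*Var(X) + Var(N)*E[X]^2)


Var(S) = E[N]*Var(X) + Var(N)*E[X]^2
= 60*1831378 + 31*4529^2
= 109882680 + 635867071
= 7.4575e+08


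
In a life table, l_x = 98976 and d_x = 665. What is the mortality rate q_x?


q_x = d_x / l_x
= 665 / 98976
= 0.0067


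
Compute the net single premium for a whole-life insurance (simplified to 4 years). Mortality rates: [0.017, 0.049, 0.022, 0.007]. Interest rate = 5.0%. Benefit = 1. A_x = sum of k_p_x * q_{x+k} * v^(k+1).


v = 0.952381
Year 0: k_p_x=1.0, q=0.017, term=0.01619
Year 1: k_p_x=0.983, q=0.049, term=0.043689
Year 2: k_p_x=0.934833, q=0.022, term=0.017766
Year 3: k_p_x=0.914267, q=0.007, term=0.005265
A_x = 0.0829


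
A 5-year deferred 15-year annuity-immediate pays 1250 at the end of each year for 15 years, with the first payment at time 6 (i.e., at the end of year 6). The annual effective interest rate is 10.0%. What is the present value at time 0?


PV at time 5 of the 15-year annuity-immediate:
a_n = 1250 * (1-(1+0.1)^(-15))/0.1 = 9507.5994
Discount back 5 years to time 0:
PV = 9507.5994 * (1+0.1)^(-5)
= 9507.5994 * 0.620921
= 5903.4712


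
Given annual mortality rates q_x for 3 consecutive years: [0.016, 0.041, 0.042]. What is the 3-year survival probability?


p_k = 1 - q_k for each year
Survival = product of (1 - q_k)
= 0.984 * 0.959 * 0.958
= 0.904


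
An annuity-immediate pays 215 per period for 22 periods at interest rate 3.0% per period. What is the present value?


PV = PMT * (1 - (1+i)^(-n)) / i
= 215 * (1 - (1+0.03)^(-22)) / 0.03
= 215 * (1 - 0.521893) / 0.03
= 215 * 15.936917
= 3426.4371


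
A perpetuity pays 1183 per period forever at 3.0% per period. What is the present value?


PV = PMT / i
= 1183 / 0.03
= 39433.3333


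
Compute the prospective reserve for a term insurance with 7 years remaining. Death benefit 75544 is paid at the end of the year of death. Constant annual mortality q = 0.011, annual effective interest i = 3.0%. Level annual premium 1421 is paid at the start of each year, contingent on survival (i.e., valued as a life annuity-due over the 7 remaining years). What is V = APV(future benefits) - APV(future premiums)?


v = 1/(1+i) = 0.970874
APV(future benefits) per unit = sum_{k=0}^{6} k_p_x * q * v^(k+1) = 0.066399
APV(future benefits) = 75544 * 0.066399 = 5016.0613
Life annuity-due factor ä_{x:7} = sum_{k=0}^{6} k_p_x * v^k = 6.21738
APV(future premiums) = 1421 * 6.21738 = 8834.8967
V = 5016.0613 - 8834.8967
= -3818.8354


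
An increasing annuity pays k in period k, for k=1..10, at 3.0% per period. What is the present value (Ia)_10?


(Ia)_n = sum_{k=1}^{n} k * v^k, v = 1/(1+i)
v = 0.970874
Sum computed term by term:
(Ia)_10 = 44.839


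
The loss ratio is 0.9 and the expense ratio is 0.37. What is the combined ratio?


Combined ratio = loss ratio + expense ratio
= 0.9 + 0.37
= 1.27


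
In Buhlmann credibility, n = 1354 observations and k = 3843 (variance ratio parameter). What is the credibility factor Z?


Z = n / (n + k)
= 1354 / (1354 + 3843)
= 1354 / 5197
= 0.2605


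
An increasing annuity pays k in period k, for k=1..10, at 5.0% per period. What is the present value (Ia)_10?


(Ia)_n = sum_{k=1}^{n} k * v^k, v = 1/(1+i)
v = 0.952381
Sum computed term by term:
(Ia)_10 = 39.3738


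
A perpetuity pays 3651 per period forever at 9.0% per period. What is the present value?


PV = PMT / i
= 3651 / 0.09
= 40566.6667


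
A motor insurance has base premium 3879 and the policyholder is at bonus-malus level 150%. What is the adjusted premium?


adjusted = base * BM_level / 100
= 3879 * 150 / 100
= 3879 * 1.5
= 5818.5


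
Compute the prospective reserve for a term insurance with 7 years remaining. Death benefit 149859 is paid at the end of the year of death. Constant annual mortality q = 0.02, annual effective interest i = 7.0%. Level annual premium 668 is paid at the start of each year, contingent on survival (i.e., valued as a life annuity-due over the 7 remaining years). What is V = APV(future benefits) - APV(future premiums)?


v = 1/(1+i) = 0.934579
APV(future benefits) per unit = sum_{k=0}^{6} k_p_x * q * v^(k+1) = 0.102083
APV(future benefits) = 149859 * 0.102083 = 15298.1079
Life annuity-due factor ä_{x:7} = sum_{k=0}^{6} k_p_x * v^k = 5.461459
APV(future premiums) = 668 * 5.461459 = 3648.2545
V = 15298.1079 - 3648.2545
= 11649.8533


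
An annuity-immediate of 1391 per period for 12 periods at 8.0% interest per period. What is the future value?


FV = PMT * ((1+i)^n - 1) / i
= 1391 * ((1.08)^12 - 1) / 0.08
= 1391 * (2.51817 - 1) / 0.08
= 26397.1829


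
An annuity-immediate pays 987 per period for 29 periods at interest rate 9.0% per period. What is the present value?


PV = PMT * (1 - (1+i)^(-n)) / i
= 987 * (1 - (1+0.09)^(-29)) / 0.09
= 987 * (1 - 0.082155) / 0.09
= 987 * 10.198283
= 10065.7052


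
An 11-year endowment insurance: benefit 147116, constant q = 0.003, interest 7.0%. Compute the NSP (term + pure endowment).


Term component = 3266.8954
Pure endowment = 11_p_x * v^11 * benefit = 0.967491 * 0.475093 * 147116 = 67621.5459
NSP = 70888.4413


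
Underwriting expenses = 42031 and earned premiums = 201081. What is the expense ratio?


Expense ratio = expenses / premiums
= 42031 / 201081
= 0.209


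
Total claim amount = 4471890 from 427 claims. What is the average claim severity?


severity = total / number
= 4471890 / 427
= 10472.8103


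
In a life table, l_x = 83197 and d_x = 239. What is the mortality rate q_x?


q_x = d_x / l_x
= 239 / 83197
= 0.0029


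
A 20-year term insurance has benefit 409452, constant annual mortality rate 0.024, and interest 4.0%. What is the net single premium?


NSP = benefit * sum_{k=0}^{n-1} k_p_x * q * v^(k+1)
With constant q=0.024, v=0.961538
Sum = 0.269716
NSP = 409452 * 0.269716
= 110435.9086


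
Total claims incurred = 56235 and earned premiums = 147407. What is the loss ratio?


Loss ratio = claims / premiums
= 56235 / 147407
= 0.3815


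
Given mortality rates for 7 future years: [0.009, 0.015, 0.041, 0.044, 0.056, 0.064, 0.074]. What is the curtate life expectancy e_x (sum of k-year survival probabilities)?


e_x = sum_{k=1}^{n} k_p_x
k_p_x values:
  1_p_x = 0.991
  2_p_x = 0.976135
  3_p_x = 0.936113
  4_p_x = 0.894924
  5_p_x = 0.844809
  6_p_x = 0.790741
  7_p_x = 0.732226
e_x = 6.1659


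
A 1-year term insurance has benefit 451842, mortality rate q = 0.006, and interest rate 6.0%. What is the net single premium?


NSP = benefit * q * v
v = 1/(1+i) = 0.943396
NSP = 451842 * 0.006 * 0.943396
= 2557.5962


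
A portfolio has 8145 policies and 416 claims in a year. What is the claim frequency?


frequency = claims / policies
= 416 / 8145
= 0.0511


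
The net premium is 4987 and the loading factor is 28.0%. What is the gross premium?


Gross = net * (1 + loading)
= 4987 * (1 + 0.28)
= 4987 * 1.28
= 6383.36


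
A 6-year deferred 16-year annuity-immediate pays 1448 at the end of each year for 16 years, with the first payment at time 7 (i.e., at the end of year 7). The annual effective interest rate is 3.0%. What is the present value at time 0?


PV at time 6 of the 16-year annuity-immediate:
a_n = 1448 * (1-(1+0.03)^(-16))/0.03 = 18188.4757
Discount back 6 years to time 0:
PV = 18188.4757 * (1+0.03)^(-6)
= 18188.4757 * 0.837484
= 15232.5621


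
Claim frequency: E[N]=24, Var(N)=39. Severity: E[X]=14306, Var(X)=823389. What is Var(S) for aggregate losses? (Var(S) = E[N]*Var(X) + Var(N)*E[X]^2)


Var(S) = E[N]*Var(X) + Var(N)*E[X]^2
= 24*823389 + 39*14306^2
= 19761336 + 7981803804
= 8.0016e+09


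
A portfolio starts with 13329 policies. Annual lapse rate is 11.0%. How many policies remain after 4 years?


remaining = initial * (1 - lapse)^years
= 13329 * (1 - 0.11)^4
= 13329 * 0.627422
= 8362.9133


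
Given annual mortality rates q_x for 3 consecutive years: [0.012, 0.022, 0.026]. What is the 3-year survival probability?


p_k = 1 - q_k for each year
Survival = product of (1 - q_k)
= 0.988 * 0.978 * 0.974
= 0.9411


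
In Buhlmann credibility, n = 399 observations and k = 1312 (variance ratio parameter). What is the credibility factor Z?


Z = n / (n + k)
= 399 / (399 + 1312)
= 399 / 1711
= 0.2332


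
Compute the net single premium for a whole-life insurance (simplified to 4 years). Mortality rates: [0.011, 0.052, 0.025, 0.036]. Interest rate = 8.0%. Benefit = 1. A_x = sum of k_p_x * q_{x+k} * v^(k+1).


v = 0.925926
Year 0: k_p_x=1.0, q=0.011, term=0.010185
Year 1: k_p_x=0.989, q=0.052, term=0.044091
Year 2: k_p_x=0.937572, q=0.025, term=0.018607
Year 3: k_p_x=0.914133, q=0.036, term=0.024189
A_x = 0.0971


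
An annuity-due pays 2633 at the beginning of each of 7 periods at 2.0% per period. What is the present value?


PV_due = PMT * (1-(1+i)^(-n))/i * (1+i)
PV_immediate = 17040.7525
PV_due = 17040.7525 * 1.02
= 17381.5675


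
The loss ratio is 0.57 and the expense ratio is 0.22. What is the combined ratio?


Combined ratio = loss ratio + expense ratio
= 0.57 + 0.22
= 0.79


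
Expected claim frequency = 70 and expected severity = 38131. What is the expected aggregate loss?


E[S] = E[N] * E[X]
= 70 * 38131
= 2.6692e+06


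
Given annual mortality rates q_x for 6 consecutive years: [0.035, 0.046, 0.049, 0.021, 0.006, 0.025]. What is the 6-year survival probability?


p_k = 1 - q_k for each year
Survival = product of (1 - q_k)
= 0.965 * 0.954 * 0.951 * 0.979 * 0.994 * 0.975
= 0.8307


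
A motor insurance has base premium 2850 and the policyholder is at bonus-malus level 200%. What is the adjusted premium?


adjusted = base * BM_level / 100
= 2850 * 200 / 100
= 2850 * 2.0
= 5700.0


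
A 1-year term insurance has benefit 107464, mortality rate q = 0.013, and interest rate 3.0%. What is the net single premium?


NSP = benefit * q * v
v = 1/(1+i) = 0.970874
NSP = 107464 * 0.013 * 0.970874
= 1356.3417


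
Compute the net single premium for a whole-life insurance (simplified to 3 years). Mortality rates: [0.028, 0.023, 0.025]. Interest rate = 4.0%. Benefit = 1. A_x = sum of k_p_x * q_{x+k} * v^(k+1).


v = 0.961538
Year 0: k_p_x=1.0, q=0.028, term=0.026923
Year 1: k_p_x=0.972, q=0.023, term=0.020669
Year 2: k_p_x=0.949644, q=0.025, term=0.021106
A_x = 0.0687


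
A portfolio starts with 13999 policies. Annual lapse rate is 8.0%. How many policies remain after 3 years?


remaining = initial * (1 - lapse)^years
= 13999 * (1 - 0.08)^3
= 13999 * 0.778688
= 10900.8533


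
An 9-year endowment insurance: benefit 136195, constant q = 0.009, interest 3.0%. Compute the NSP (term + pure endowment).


Term component = 9223.7893
Pure endowment = 9_p_x * v^9 * benefit = 0.921856 * 0.766417 * 136195 = 96225.2464
NSP = 105449.0357


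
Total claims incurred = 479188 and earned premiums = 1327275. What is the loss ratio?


Loss ratio = claims / premiums
= 479188 / 1327275
= 0.361


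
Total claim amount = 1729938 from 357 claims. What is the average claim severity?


severity = total / number
= 1729938 / 357
= 4845.7647


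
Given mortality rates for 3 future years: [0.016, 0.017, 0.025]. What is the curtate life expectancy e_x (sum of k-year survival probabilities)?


e_x = sum_{k=1}^{n} k_p_x
k_p_x values:
  1_p_x = 0.984
  2_p_x = 0.967272
  3_p_x = 0.94309
e_x = 2.8944


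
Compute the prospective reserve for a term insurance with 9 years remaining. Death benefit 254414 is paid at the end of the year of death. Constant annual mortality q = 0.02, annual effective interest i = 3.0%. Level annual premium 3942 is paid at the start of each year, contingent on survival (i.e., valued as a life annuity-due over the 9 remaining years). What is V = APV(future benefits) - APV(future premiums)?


v = 1/(1+i) = 0.970874
APV(future benefits) per unit = sum_{k=0}^{8} k_p_x * q * v^(k+1) = 0.144401
APV(future benefits) = 254414 * 0.144401 = 36737.5612
Life annuity-due factor ä_{x:9} = sum_{k=0}^{8} k_p_x * v^k = 7.436636
APV(future premiums) = 3942 * 7.436636 = 29315.2205
V = 36737.5612 - 29315.2205
= 7422.3407


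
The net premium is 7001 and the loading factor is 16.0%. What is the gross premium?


Gross = net * (1 + loading)
= 7001 * (1 + 0.16)
= 7001 * 1.16
= 8121.16


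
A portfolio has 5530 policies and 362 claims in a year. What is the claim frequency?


frequency = claims / policies
= 362 / 5530
= 0.0655


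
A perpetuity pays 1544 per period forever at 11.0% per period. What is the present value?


PV = PMT / i
= 1544 / 0.11
= 14036.3636


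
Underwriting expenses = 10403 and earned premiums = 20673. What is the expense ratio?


Expense ratio = expenses / premiums
= 10403 / 20673
= 0.5032


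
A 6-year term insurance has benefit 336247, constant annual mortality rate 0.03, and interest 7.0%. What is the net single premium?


NSP = benefit * sum_{k=0}^{n-1} k_p_x * q * v^(k+1)
With constant q=0.03, v=0.934579
Sum = 0.133487
NSP = 336247 * 0.133487
= 44884.4939


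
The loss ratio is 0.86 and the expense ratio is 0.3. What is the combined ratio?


Combined ratio = loss ratio + expense ratio
= 0.86 + 0.3
= 1.16


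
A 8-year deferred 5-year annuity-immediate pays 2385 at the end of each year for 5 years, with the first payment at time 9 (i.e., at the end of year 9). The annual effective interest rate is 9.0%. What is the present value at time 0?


PV at time 8 of the 5-year annuity-immediate:
a_n = 2385 * (1-(1+0.09)^(-5))/0.09 = 9276.8183
Discount back 8 years to time 0:
PV = 9276.8183 * (1+0.09)^(-8)
= 9276.8183 * 0.501866
= 4655.7223


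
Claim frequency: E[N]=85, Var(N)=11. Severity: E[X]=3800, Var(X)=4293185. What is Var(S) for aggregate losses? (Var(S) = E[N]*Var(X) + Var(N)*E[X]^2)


Var(S) = E[N]*Var(X) + Var(N)*E[X]^2
= 85*4293185 + 11*3800^2
= 364920725 + 158840000
= 5.2376e+08


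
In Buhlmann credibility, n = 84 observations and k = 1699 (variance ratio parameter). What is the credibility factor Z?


Z = n / (n + k)
= 84 / (84 + 1699)
= 84 / 1783
= 0.0471


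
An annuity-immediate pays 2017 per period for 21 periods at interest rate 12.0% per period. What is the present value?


PV = PMT * (1 - (1+i)^(-n)) / i
= 2017 * (1 - (1+0.12)^(-21)) / 0.12
= 2017 * (1 - 0.09256) / 0.12
= 2017 * 7.562003
= 15252.5605


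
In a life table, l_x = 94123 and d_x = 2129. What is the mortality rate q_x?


q_x = d_x / l_x
= 2129 / 94123
= 0.0226


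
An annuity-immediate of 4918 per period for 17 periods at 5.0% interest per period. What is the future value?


FV = PMT * ((1+i)^n - 1) / i
= 4918 * ((1.05)^17 - 1) / 0.05
= 4918 * (2.292018 - 1) / 0.05
= 127082.9217


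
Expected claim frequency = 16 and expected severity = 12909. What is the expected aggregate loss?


E[S] = E[N] * E[X]
= 16 * 12909
= 206544


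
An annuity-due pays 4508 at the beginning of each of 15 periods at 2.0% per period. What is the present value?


PV_due = PMT * (1-(1+i)^(-n))/i * (1+i)
PV_immediate = 57924.4799
PV_due = 57924.4799 * 1.02
= 59082.9695


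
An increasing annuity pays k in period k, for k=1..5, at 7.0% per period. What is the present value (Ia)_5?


(Ia)_n = sum_{k=1}^{n} k * v^k, v = 1/(1+i)
v = 0.934579
Sum computed term by term:
(Ia)_5 = 11.7469


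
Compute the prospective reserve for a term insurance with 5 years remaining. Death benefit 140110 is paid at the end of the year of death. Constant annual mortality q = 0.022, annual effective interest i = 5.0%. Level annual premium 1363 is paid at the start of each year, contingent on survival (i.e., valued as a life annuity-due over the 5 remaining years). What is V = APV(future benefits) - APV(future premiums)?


v = 1/(1+i) = 0.952381
APV(future benefits) per unit = sum_{k=0}^{4} k_p_x * q * v^(k+1) = 0.091346
APV(future benefits) = 140110 * 0.091346 = 12798.5487
Life annuity-due factor ä_{x:5} = sum_{k=0}^{4} k_p_x * v^k = 4.359716
APV(future premiums) = 1363 * 4.359716 = 5942.293
V = 12798.5487 - 5942.293
= 6856.2556


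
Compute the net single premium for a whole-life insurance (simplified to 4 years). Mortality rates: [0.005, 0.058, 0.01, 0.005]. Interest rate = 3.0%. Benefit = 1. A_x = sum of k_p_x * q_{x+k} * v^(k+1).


v = 0.970874
Year 0: k_p_x=1.0, q=0.005, term=0.004854
Year 1: k_p_x=0.995, q=0.058, term=0.054397
Year 2: k_p_x=0.93729, q=0.01, term=0.008578
Year 3: k_p_x=0.927917, q=0.005, term=0.004122
A_x = 0.072


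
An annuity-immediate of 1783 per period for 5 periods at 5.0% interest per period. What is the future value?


FV = PMT * ((1+i)^n - 1) / i
= 1783 * ((1.05)^5 - 1) / 0.05
= 1783 * (1.276282 - 1) / 0.05
= 9852.2005


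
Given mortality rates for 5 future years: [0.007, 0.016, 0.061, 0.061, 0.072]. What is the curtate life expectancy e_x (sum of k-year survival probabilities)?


e_x = sum_{k=1}^{n} k_p_x
k_p_x values:
  1_p_x = 0.993
  2_p_x = 0.977112
  3_p_x = 0.917508
  4_p_x = 0.86154
  5_p_x = 0.799509
e_x = 4.5487


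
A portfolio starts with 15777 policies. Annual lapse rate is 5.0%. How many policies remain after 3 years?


remaining = initial * (1 - lapse)^years
= 15777 * (1 - 0.05)^3
= 15777 * 0.857375
= 13526.8054


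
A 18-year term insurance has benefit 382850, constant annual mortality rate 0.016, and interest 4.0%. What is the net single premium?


NSP = benefit * sum_{k=0}^{n-1} k_p_x * q * v^(k+1)
With constant q=0.016, v=0.961538
Sum = 0.180216
NSP = 382850 * 0.180216
= 68995.8614


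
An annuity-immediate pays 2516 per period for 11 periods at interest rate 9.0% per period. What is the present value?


PV = PMT * (1 - (1+i)^(-n)) / i
= 2516 * (1 - (1+0.09)^(-11)) / 0.09
= 2516 * (1 - 0.387533) / 0.09
= 2516 * 6.805191
= 17121.8594


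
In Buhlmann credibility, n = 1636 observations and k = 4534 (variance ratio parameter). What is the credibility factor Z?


Z = n / (n + k)
= 1636 / (1636 + 4534)
= 1636 / 6170
= 0.2652


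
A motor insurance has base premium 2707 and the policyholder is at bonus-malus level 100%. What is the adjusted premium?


adjusted = base * BM_level / 100
= 2707 * 100 / 100
= 2707 * 1.0
= 2707.0


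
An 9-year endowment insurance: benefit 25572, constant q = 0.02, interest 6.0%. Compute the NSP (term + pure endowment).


Term component = 3238.0927
Pure endowment = 9_p_x * v^9 * benefit = 0.833748 * 0.591898 * 25572 = 12619.6291
NSP = 15857.7218
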